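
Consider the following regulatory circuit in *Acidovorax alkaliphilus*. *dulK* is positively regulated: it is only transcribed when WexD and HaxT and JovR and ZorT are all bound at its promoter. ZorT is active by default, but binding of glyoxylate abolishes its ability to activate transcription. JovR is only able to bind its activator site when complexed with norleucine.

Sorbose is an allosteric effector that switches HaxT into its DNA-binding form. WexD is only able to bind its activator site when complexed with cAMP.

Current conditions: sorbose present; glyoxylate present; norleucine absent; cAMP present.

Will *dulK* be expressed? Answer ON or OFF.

OFF

cAMP is present, so WexD is active.
Sorbose is present, so HaxT is active.
Norleucine is absent, so JovR is inactive.
Glyoxylate is present, so ZorT is inactive.
Required activator JovR is absent, so *dulK* is not transcribed.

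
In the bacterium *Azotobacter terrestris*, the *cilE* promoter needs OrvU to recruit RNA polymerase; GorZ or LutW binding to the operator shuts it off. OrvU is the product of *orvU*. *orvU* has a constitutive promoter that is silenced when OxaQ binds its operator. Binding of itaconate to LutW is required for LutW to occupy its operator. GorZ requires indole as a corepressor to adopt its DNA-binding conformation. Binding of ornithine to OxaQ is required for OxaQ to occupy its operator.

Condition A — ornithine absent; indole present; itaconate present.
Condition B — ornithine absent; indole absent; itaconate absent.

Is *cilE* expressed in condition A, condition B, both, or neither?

Condition A:
Ornithine is absent, so OxaQ is inactive.
With no repressor bound, *orvU* is transcribed.
So OrvU is produced and active.
Indole is present, so GorZ is active.
Itaconate is present, so LutW is active.
With repressor GorZ bound, *cilE* is not transcribed.
→ *cilE* is OFF in A.
Condition B:
Ornithine is absent, so OxaQ is inactive.
With no repressor bound, *orvU* is transcribed.
So OrvU is produced and active.
Indole is absent, so GorZ is inactive.
Itaconate is absent, so LutW is inactive.
No repressor is bound and OrvU is active, so *cilE* is transcribed.
→ *cilE* is ON in B.

B only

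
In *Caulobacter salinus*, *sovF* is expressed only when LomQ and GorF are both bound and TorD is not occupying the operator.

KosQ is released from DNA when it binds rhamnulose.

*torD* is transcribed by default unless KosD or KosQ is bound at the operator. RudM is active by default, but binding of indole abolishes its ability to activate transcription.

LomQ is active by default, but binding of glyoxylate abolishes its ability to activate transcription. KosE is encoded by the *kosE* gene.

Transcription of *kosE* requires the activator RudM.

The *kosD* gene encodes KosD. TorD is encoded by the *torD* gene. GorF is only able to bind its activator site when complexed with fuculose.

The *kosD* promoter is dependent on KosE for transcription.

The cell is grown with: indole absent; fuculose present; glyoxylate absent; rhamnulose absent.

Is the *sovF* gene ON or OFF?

Indole is absent, so RudM is active.
No repressor is bound and RudM is active, so *kosE* is transcribed.
So KosE is produced and active.
No repressor is bound and KosE is active, so *kosD* is transcribed.
So KosD is produced and active.
Rhamnulose is absent, so KosQ is active.
With repressor KosD bound, *torD* is not transcribed.
So TorD is not produced.
Glyoxylate is absent, so LomQ is active.
Fuculose is present, so GorF is active.
No repressor is bound and LomQ and GorF are active, so *sovF* is transcribed.

ON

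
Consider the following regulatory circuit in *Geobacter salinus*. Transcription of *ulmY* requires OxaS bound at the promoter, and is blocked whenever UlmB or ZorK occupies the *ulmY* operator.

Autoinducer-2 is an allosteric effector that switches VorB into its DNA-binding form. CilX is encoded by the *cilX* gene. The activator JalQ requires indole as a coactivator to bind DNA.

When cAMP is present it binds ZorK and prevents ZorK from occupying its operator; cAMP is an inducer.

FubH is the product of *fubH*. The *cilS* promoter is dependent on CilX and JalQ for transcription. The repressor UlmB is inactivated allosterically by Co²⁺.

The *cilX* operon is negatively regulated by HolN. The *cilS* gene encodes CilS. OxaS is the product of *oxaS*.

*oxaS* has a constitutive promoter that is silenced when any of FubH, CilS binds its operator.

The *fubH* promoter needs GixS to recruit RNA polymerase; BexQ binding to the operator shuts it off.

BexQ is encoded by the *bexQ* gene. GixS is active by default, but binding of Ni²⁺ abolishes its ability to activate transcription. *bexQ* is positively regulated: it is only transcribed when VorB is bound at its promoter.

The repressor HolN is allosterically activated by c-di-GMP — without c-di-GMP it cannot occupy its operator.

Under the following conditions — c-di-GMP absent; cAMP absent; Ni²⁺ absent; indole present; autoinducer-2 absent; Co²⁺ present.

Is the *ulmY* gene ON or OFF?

OFF

Co²⁺ is present, so UlmB is inactive.
cAMP is absent, so ZorK is active.
Ni²⁺ is absent, so GixS is active.
Autoinducer-2 is absent, so VorB is inactive.
Required activator VorB is absent, so *bexQ* is not transcribed.
So BexQ is not produced.
No repressor is bound and GixS is active, so *fubH* is transcribed.
So FubH is produced and active.
c-di-GMP is absent, so HolN is inactive.
With no repressor bound, *cilX* is transcribed.
So CilX is produced and active.
Indole is present, so JalQ is active.
No repressor is bound and CilX and JalQ are active, so *cilS* is transcribed.
So CilS is produced and active.
With repressor FubH bound, *oxaS* is not transcribed.
So OxaS is not produced.
With repressor ZorK bound, *ulmY* is not transcribed.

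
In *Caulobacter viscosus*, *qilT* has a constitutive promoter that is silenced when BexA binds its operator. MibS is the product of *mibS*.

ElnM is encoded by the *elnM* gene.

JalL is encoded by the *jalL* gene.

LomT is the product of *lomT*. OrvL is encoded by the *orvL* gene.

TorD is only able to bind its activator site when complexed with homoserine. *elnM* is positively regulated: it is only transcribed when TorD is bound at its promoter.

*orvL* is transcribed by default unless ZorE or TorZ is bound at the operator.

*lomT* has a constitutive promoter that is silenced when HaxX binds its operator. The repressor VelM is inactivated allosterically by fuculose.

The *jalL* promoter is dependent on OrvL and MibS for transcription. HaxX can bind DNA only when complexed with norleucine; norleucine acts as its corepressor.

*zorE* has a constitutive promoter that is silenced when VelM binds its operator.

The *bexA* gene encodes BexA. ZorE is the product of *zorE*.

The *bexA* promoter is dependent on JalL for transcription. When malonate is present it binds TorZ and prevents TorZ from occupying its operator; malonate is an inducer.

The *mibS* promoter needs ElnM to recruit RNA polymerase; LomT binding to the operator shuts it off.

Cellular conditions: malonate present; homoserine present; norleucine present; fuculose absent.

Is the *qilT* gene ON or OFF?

Fuculose is absent, so VelM is active.
With repressor VelM bound, *zorE* is not transcribed.
So ZorE is not produced.
Malonate is present, so TorZ is inactive.
With no repressor bound, *orvL* is transcribed.
So OrvL is produced and active.
Homoserine is present, so TorD is active.
No repressor is bound and TorD is active, so *elnM* is transcribed.
So ElnM is produced and active.
Norleucine is present, so HaxX is active.
With repressor HaxX bound, *lomT* is not transcribed.
So LomT is not produced.
No repressor is bound and ElnM is active, so *mibS* is transcribed.
So MibS is produced and active.
No repressor is bound and OrvL and MibS are active, so *jalL* is transcribed.
So JalL is produced and active.
No repressor is bound and JalL is active, so *bexA* is transcribed.
So BexA is produced and active.
With repressor BexA bound, *qilT* is not transcribed.

OFF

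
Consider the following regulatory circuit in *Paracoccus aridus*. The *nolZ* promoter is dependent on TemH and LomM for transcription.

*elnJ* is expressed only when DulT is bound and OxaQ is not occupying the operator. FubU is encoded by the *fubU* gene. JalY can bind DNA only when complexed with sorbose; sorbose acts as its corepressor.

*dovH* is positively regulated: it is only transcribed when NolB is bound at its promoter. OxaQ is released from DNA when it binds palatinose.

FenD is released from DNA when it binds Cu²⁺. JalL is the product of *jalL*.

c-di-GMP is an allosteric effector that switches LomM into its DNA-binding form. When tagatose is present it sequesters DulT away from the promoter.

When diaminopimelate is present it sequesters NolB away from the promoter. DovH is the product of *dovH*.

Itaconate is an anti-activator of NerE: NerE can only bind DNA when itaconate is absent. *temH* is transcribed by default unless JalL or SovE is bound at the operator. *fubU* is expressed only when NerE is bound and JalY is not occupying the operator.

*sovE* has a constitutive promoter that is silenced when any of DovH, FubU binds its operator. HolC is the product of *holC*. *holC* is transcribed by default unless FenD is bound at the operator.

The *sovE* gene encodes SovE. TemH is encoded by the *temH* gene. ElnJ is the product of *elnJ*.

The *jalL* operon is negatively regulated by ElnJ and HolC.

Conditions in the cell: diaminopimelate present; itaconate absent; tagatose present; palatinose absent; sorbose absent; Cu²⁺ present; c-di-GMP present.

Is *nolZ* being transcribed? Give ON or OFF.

ON

Palatinose is absent, so OxaQ is active.
Tagatose is present, so DulT is inactive.
With repressor OxaQ bound, *elnJ* is not transcribed.
So ElnJ is not produced.
Cu²⁺ is present, so FenD is inactive.
With no repressor bound, *holC* is transcribed.
So HolC is produced and active.
With repressor HolC bound, *jalL* is not transcribed.
So JalL is not produced.
Diaminopimelate is present, so NolB is inactive.
Required activator NolB is absent, so *dovH* is not transcribed.
So DovH is not produced.
Itaconate is absent, so NerE is active.
Sorbose is absent, so JalY is inactive.
No repressor is bound and NerE is active, so *fubU* is transcribed.
So FubU is produced and active.
With repressor FubU bound, *sovE* is not transcribed.
So SovE is not produced.
With no repressor bound, *temH* is transcribed.
So TemH is produced and active.
c-di-GMP is present, so LomM is active.
No repressor is bound and TemH and LomM are active, so *nolZ* is transcribed.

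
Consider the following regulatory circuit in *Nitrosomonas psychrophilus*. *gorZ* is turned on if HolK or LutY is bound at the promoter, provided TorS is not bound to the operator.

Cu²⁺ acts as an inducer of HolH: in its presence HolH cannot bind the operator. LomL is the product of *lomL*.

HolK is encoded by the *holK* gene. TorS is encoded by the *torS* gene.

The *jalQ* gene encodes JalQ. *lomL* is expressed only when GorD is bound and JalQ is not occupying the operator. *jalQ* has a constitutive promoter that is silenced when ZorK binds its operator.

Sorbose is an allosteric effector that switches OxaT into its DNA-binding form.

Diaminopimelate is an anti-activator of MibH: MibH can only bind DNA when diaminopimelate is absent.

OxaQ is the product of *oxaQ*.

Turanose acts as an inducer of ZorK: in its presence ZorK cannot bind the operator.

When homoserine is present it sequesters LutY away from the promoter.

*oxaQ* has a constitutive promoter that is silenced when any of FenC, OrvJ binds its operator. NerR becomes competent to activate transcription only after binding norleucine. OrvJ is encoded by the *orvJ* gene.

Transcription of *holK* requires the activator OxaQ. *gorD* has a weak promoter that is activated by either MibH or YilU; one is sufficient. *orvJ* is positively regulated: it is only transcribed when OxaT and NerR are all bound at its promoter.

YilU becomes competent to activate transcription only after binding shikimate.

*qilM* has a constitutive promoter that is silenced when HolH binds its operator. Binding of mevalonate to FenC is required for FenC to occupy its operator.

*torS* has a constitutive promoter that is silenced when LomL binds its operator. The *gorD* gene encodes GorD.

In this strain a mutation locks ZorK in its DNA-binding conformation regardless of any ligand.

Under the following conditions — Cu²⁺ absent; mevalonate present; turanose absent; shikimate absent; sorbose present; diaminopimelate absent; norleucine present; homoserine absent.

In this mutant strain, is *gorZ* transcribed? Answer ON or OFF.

Diaminopimelate is absent, so MibH is active.
Shikimate is absent, so YilU is inactive.
Activator MibH is present, so *gorD* is transcribed.
So GorD is produced and active.
ZorK is constitutively active in this strain.
With repressor ZorK bound, *jalQ* is not transcribed.
So JalQ is not produced.
No repressor is bound and GorD is active, so *lomL* is transcribed.
So LomL is produced and active.
With repressor LomL bound, *torS* is not transcribed.
So TorS is not produced.
Mevalonate is present, so FenC is active.
Sorbose is present, so OxaT is active.
Norleucine is present, so NerR is active.
No repressor is bound and OxaT and NerR are active, so *orvJ* is transcribed.
So OrvJ is produced and active.
With repressor FenC bound, *oxaQ* is not transcribed.
So OxaQ is not produced.
Required activator OxaQ is absent, so *holK* is not transcribed.
So HolK is not produced.
Homoserine is absent, so LutY is active.
Activator LutY is present, so *gorZ* is transcribed.

ON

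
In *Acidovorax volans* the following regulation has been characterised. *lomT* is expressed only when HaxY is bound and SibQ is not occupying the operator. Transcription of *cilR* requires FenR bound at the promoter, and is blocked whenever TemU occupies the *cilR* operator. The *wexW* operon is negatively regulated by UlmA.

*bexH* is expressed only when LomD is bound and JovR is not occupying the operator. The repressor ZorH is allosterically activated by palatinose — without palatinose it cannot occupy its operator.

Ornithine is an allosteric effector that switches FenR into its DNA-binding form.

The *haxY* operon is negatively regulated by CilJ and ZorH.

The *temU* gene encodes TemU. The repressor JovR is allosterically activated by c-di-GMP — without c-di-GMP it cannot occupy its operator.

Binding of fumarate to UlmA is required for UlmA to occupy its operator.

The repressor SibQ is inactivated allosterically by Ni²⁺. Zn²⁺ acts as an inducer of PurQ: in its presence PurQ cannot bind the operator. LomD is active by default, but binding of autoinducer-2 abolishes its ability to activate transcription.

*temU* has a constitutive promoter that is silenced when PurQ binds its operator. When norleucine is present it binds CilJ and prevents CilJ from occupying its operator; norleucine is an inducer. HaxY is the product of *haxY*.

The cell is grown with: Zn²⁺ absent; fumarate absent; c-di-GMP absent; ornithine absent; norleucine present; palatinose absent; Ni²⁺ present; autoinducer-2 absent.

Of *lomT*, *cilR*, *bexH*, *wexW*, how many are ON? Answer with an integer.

Ni²⁺ is present, so SibQ is inactive.
Norleucine is present, so CilJ is inactive.
Palatinose is absent, so ZorH is inactive.
With no repressor bound, *haxY* is transcribed.
So HaxY is produced and active.
No repressor is bound and HaxY is active, so *lomT* is transcribed.
→ *lomT* is ON.
Zn²⁺ is absent, so PurQ is active.
With repressor PurQ bound, *temU* is not transcribed.
So TemU is not produced.
Ornithine is absent, so FenR is inactive.
Required activator FenR is absent, so *cilR* is not transcribed.
→ *cilR* is OFF.
c-di-GMP is absent, so JovR is inactive.
Autoinducer-2 is absent, so LomD is active.
No repressor is bound and LomD is active, so *bexH* is transcribed.
→ *bexH* is ON.
Fumarate is absent, so UlmA is inactive.
With no repressor bound, *wexW* is transcribed.
→ *wexW* is ON.
3 of the 4 genes are transcribed.

3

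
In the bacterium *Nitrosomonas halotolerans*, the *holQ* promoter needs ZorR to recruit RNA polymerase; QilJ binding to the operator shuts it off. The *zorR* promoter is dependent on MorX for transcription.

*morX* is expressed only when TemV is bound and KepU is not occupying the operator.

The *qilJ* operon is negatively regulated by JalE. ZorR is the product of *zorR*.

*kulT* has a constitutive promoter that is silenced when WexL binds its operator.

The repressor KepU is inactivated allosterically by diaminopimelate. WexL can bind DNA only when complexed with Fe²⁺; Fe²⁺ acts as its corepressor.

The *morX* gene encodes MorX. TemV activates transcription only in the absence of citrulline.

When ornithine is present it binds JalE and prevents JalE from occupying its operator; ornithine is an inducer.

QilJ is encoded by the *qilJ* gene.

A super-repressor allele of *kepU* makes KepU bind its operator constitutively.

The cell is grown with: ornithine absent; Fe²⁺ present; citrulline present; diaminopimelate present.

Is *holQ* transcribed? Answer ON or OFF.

OFF

KepU is constitutively active in this strain.
Citrulline is present, so TemV is inactive.
With repressor KepU bound, *morX* is not transcribed.
So MorX is not produced.
Required activator MorX is absent, so *zorR* is not transcribed.
So ZorR is not produced.
Ornithine is absent, so JalE is active.
With repressor JalE bound, *qilJ* is not transcribed.
So QilJ is not produced.
Required activator ZorR is absent, so *holQ* is not transcribed.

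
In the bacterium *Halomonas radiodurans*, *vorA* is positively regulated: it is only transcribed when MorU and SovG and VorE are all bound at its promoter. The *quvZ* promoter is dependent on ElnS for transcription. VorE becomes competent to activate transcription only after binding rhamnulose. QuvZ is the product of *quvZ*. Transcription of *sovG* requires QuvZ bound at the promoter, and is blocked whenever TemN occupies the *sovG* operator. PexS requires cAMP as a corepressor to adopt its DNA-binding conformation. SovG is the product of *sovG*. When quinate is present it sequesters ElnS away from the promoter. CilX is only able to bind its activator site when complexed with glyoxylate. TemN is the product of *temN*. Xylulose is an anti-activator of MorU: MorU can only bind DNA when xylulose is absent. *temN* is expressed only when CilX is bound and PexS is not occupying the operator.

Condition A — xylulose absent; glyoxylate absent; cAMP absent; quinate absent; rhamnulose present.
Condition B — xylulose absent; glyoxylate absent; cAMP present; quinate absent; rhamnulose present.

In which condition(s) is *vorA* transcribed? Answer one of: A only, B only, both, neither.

both

Condition A:
Xylulose is absent, so MorU is active.
Glyoxylate is absent, so CilX is inactive.
cAMP is absent, so PexS is inactive.
Required activator CilX is absent, so *temN* is not transcribed.
So TemN is not produced.
Quinate is absent, so ElnS is active.
No repressor is bound and ElnS is active, so *quvZ* is transcribed.
So QuvZ is produced and active.
No repressor is bound and QuvZ is active, so *sovG* is transcribed.
So SovG is produced and active.
Rhamnulose is present, so VorE is active.
No repressor is bound and MorU and SovG and VorE are active, so *vorA* is transcribed.
→ *vorA* is ON in A.
Condition B:
Xylulose is absent, so MorU is active.
Glyoxylate is absent, so CilX is inactive.
cAMP is present, so PexS is active.
With repressor PexS bound, *temN* is not transcribed.
So TemN is not produced.
Quinate is absent, so ElnS is active.
No repressor is bound and ElnS is active, so *quvZ* is transcribed.
So QuvZ is produced and active.
No repressor is bound and QuvZ is active, so *sovG* is transcribed.
So SovG is produced and active.
Rhamnulose is present, so VorE is active.
No repressor is bound and MorU and SovG and VorE are active, so *vorA* is transcribed.
→ *vorA* is ON in B.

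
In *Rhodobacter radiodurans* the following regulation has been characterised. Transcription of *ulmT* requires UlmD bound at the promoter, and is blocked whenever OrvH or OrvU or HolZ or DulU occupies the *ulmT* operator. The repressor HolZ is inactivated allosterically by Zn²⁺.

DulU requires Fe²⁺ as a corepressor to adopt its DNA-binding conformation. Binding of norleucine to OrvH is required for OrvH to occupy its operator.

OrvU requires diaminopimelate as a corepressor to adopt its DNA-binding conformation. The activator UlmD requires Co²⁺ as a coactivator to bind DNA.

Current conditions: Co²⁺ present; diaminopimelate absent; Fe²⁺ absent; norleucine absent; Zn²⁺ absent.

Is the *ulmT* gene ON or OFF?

OFF

Norleucine is absent, so OrvH is inactive.
Diaminopimelate is absent, so OrvU is inactive.
Co²⁺ is present, so UlmD is active.
Zn²⁺ is absent, so HolZ is active.
Fe²⁺ is absent, so DulU is inactive.
With repressor HolZ bound, *ulmT* is not transcribed.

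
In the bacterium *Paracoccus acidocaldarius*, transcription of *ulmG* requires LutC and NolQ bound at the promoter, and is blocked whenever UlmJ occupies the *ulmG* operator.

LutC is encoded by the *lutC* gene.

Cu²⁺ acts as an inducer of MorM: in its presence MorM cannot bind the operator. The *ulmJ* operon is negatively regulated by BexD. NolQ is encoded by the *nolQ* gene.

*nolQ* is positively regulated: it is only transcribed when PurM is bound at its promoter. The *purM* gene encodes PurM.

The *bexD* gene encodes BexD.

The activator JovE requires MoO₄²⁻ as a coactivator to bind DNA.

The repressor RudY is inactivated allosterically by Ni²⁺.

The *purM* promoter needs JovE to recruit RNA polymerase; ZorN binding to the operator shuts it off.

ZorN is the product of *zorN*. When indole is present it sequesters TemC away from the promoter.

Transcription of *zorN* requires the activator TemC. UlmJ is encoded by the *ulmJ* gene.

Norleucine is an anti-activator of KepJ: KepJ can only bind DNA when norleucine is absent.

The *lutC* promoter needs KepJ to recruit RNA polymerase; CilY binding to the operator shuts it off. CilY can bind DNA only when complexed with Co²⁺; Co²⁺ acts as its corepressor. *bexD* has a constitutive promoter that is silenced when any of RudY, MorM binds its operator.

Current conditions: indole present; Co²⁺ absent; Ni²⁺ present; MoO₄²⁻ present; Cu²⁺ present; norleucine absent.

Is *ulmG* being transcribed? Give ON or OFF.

ON

Ni²⁺ is present, so RudY is inactive.
Cu²⁺ is present, so MorM is inactive.
With no repressor bound, *bexD* is transcribed.
So BexD is produced and active.
With repressor BexD bound, *ulmJ* is not transcribed.
So UlmJ is not produced.
Norleucine is absent, so KepJ is active.
Co²⁺ is absent, so CilY is inactive.
No repressor is bound and KepJ is active, so *lutC* is transcribed.
So LutC is produced and active.
Indole is present, so TemC is inactive.
Required activator TemC is absent, so *zorN* is not transcribed.
So ZorN is not produced.
MoO₄²⁻ is present, so JovE is active.
No repressor is bound and JovE is active, so *purM* is transcribed.
So PurM is produced and active.
No repressor is bound and PurM is active, so *nolQ* is transcribed.
So NolQ is produced and active.
No repressor is bound and LutC and NolQ are active, so *ulmG* is transcribed.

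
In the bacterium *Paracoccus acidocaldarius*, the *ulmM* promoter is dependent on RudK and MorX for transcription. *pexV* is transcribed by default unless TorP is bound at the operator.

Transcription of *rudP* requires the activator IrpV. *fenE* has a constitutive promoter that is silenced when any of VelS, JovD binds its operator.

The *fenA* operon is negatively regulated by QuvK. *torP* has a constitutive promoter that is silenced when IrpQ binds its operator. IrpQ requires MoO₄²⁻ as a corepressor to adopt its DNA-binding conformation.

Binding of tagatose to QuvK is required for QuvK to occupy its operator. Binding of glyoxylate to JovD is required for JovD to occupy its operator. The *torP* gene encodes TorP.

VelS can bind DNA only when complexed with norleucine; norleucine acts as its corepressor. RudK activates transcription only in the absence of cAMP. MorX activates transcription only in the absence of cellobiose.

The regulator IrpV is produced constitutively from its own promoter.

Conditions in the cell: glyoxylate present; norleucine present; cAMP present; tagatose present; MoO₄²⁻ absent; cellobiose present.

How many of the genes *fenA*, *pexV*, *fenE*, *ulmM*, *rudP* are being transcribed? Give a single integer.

Tagatose is present, so QuvK is active.
With repressor QuvK bound, *fenA* is not transcribed.
→ *fenA* is OFF.
MoO₄²⁻ is absent, so IrpQ is inactive.
With no repressor bound, *torP* is transcribed.
So TorP is produced and active.
With repressor TorP bound, *pexV* is not transcribed.
→ *pexV* is OFF.
Norleucine is present, so VelS is active.
Glyoxylate is present, so JovD is active.
With repressor VelS bound, *fenE* is not transcribed.
→ *fenE* is OFF.
cAMP is present, so RudK is inactive.
Cellobiose is present, so MorX is inactive.
Required activator RudK is absent, so *ulmM* is not transcribed.
→ *ulmM* is OFF.
IrpV is produced constitutively and is active.
No repressor is bound and IrpV is active, so *rudP* is transcribed.
→ *rudP* is ON.
1 of the 5 genes is transcribed.

1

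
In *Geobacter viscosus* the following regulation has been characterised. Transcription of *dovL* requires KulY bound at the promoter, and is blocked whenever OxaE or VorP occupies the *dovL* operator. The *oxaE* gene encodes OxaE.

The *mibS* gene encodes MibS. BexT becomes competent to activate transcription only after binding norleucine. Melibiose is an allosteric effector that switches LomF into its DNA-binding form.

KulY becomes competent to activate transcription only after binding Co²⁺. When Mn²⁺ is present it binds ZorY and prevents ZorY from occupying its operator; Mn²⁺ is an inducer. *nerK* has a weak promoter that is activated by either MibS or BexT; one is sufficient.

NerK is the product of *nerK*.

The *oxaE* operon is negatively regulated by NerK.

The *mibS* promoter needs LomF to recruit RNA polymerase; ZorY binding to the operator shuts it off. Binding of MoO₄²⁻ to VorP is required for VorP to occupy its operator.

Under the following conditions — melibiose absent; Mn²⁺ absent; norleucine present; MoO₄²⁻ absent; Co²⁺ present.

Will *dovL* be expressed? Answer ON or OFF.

Mn²⁺ is absent, so ZorY is active.
Melibiose is absent, so LomF is inactive.
With repressor ZorY bound, *mibS* is not transcribed.
So MibS is not produced.
Norleucine is present, so BexT is active.
Activator BexT is present, so *nerK* is transcribed.
So NerK is produced and active.
With repressor NerK bound, *oxaE* is not transcribed.
So OxaE is not produced.
MoO₄²⁻ is absent, so VorP is inactive.
Co²⁺ is present, so KulY is active.
No repressor is bound and KulY is active, so *dovL* is transcribed.

ON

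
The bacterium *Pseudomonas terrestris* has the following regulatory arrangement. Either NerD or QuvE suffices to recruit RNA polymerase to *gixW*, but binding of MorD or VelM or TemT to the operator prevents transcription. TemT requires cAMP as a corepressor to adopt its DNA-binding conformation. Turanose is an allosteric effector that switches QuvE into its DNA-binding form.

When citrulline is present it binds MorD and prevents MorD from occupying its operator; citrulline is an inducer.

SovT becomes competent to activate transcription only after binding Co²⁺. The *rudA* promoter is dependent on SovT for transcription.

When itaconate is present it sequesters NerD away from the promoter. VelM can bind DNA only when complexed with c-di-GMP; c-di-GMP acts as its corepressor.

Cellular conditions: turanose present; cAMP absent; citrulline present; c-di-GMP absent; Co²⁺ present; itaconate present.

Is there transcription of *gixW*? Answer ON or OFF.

Itaconate is present, so NerD is inactive.
Turanose is present, so QuvE is active.
Citrulline is present, so MorD is inactive.
c-di-GMP is absent, so VelM is inactive.
cAMP is absent, so TemT is inactive.
Activator QuvE is present, so *gixW* is transcribed.

ON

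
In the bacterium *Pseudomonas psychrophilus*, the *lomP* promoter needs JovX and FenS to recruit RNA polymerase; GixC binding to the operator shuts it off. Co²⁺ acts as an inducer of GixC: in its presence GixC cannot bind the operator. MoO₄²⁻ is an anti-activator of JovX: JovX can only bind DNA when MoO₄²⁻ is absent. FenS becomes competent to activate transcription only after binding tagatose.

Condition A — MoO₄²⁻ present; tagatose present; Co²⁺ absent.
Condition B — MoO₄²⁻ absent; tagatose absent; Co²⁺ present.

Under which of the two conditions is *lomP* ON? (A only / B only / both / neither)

Condition A:
MoO₄²⁻ is present, so JovX is inactive.
Tagatose is present, so FenS is active.
Co²⁺ is absent, so GixC is active.
With repressor GixC bound, *lomP* is not transcribed.
→ *lomP* is OFF in A.
Condition B:
MoO₄²⁻ is absent, so JovX is active.
Tagatose is absent, so FenS is inactive.
Co²⁺ is present, so GixC is inactive.
Required activator FenS is absent, so *lomP* is not transcribed.
→ *lomP* is OFF in B.

neither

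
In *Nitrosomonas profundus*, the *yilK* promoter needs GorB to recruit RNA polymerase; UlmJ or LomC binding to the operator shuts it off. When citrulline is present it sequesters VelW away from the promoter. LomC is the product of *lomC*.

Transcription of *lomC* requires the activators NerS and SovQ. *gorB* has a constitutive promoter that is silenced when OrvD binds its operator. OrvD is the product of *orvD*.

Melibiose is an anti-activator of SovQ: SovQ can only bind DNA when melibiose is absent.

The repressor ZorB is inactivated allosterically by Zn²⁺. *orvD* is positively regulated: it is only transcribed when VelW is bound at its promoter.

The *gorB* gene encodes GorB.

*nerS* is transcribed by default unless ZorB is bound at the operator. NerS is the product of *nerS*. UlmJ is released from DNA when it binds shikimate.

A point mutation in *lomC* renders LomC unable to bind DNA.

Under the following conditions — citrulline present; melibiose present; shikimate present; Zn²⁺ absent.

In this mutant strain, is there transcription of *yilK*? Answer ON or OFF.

ON

Citrulline is present, so VelW is inactive.
Required activator VelW is absent, so *orvD* is not transcribed.
So OrvD is not produced.
With no repressor bound, *gorB* is transcribed.
So GorB is produced and active.
Shikimate is present, so UlmJ is inactive.
LomC is non-functional in this strain, so it has no effect.
No repressor is bound and GorB is active, so *yilK* is transcribed.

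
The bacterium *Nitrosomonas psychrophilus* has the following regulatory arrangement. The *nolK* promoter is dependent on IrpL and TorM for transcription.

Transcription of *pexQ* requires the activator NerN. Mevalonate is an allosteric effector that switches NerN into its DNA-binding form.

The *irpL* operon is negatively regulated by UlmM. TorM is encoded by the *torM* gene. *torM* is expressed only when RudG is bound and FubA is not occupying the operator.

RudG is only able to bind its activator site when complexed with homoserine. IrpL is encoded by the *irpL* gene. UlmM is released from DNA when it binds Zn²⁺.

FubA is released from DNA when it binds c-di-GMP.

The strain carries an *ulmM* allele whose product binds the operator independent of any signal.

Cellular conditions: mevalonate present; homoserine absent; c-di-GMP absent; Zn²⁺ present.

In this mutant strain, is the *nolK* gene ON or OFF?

OFF

UlmM is constitutively active in this strain.
With repressor UlmM bound, *irpL* is not transcribed.
So IrpL is not produced.
Homoserine is absent, so RudG is inactive.
c-di-GMP is absent, so FubA is active.
With repressor FubA bound, *torM* is not transcribed.
So TorM is not produced.
Required activator IrpL is absent, so *nolK* is not transcribed.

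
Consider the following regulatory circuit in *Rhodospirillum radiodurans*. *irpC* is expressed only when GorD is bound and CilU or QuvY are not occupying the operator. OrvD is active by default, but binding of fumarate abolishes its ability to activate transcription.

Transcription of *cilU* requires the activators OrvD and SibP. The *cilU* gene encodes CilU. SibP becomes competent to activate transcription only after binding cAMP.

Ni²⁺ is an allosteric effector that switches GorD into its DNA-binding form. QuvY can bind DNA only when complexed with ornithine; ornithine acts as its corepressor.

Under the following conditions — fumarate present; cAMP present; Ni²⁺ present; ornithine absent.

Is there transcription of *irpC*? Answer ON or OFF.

ON

Fumarate is present, so OrvD is inactive.
cAMP is present, so SibP is active.
Required activator OrvD is absent, so *cilU* is not transcribed.
So CilU is not produced.
Ornithine is absent, so QuvY is inactive.
Ni²⁺ is present, so GorD is active.
No repressor is bound and GorD is active, so *irpC* is transcribed.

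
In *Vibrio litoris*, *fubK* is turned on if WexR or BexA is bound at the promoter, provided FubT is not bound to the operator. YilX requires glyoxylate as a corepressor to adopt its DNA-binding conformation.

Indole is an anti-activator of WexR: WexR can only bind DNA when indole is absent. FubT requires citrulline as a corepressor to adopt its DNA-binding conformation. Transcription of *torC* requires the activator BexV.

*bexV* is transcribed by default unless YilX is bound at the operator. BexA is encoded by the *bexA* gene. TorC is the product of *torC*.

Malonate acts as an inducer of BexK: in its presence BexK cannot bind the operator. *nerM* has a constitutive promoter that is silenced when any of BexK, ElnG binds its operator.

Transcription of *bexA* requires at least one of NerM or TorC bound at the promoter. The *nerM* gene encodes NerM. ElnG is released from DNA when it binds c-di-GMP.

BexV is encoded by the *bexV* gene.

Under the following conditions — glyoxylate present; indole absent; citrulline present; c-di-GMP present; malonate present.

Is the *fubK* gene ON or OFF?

Citrulline is present, so FubT is active.
Indole is absent, so WexR is active.
Malonate is present, so BexK is inactive.
c-di-GMP is present, so ElnG is inactive.
With no repressor bound, *nerM* is transcribed.
So NerM is produced and active.
Glyoxylate is present, so YilX is active.
With repressor YilX bound, *bexV* is not transcribed.
So BexV is not produced.
Required activator BexV is absent, so *torC* is not transcribed.
So TorC is not produced.
Activator NerM is present, so *bexA* is transcribed.
So BexA is produced and active.
With repressor FubT bound, *fubK* is not transcribed.

OFF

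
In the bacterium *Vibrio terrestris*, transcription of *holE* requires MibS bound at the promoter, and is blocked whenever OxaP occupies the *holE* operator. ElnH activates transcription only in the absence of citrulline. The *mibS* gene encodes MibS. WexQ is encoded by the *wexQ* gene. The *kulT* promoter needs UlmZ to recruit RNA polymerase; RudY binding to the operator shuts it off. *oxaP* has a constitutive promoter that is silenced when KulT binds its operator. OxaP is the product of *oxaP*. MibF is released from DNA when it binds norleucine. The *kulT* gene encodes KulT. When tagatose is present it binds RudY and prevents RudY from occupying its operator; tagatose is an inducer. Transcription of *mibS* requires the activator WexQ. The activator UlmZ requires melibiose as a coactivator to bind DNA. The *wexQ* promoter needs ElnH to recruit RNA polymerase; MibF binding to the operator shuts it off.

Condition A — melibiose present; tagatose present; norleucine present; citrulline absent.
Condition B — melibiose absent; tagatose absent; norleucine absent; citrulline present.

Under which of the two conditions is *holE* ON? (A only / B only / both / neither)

A only

Condition A:
Melibiose is present, so UlmZ is active.
Tagatose is present, so RudY is inactive.
No repressor is bound and UlmZ is active, so *kulT* is transcribed.
So KulT is produced and active.
With repressor KulT bound, *oxaP* is not transcribed.
So OxaP is not produced.
Norleucine is present, so MibF is inactive.
Citrulline is absent, so ElnH is active.
No repressor is bound and ElnH is active, so *wexQ* is transcribed.
So WexQ is produced and active.
No repressor is bound and WexQ is active, so *mibS* is transcribed.
So MibS is produced and active.
No repressor is bound and MibS is active, so *holE* is transcribed.
→ *holE* is ON in A.
Condition B:
Melibiose is absent, so UlmZ is inactive.
Tagatose is absent, so RudY is active.
With repressor RudY bound, *kulT* is not transcribed.
So KulT is not produced.
With no repressor bound, *oxaP* is transcribed.
So OxaP is produced and active.
Norleucine is absent, so MibF is active.
Citrulline is present, so ElnH is inactive.
With repressor MibF bound, *wexQ* is not transcribed.
So WexQ is not produced.
Required activator WexQ is absent, so *mibS* is not transcribed.
So MibS is not produced.
With repressor OxaP bound, *holE* is not transcribed.
→ *holE* is OFF in B.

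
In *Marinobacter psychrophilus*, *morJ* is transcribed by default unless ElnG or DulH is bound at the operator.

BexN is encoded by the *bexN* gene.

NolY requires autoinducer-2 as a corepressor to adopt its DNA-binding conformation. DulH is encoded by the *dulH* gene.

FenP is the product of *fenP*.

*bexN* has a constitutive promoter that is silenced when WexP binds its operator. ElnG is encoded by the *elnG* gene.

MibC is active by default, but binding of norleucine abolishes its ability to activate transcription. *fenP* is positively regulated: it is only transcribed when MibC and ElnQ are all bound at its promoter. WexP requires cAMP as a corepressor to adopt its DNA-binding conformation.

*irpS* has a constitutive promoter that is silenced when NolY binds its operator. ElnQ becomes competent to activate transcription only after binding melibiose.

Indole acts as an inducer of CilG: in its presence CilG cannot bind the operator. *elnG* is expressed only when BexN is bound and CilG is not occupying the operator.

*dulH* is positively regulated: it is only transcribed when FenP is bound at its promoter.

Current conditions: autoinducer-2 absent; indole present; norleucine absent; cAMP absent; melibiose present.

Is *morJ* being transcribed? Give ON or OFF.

Indole is present, so CilG is inactive.
cAMP is absent, so WexP is inactive.
With no repressor bound, *bexN* is transcribed.
So BexN is produced and active.
No repressor is bound and BexN is active, so *elnG* is transcribed.
So ElnG is produced and active.
Norleucine is absent, so MibC is active.
Melibiose is present, so ElnQ is active.
No repressor is bound and MibC and ElnQ are active, so *fenP* is transcribed.
So FenP is produced and active.
No repressor is bound and FenP is active, so *dulH* is transcribed.
So DulH is produced and active.
With repressor ElnG bound, *morJ* is not transcribed.

OFF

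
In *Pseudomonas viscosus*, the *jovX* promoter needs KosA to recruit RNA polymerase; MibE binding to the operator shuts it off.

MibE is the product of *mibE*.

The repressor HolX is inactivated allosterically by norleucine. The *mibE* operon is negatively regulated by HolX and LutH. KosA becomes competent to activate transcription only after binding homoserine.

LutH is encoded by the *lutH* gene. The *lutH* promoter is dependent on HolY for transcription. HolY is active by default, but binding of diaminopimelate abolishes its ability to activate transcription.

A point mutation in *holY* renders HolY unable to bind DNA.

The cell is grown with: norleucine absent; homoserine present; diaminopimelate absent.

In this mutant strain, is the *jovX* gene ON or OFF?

Homoserine is present, so KosA is active.
Norleucine is absent, so HolX is active.
HolY is non-functional in this strain, so it has no effect.
Required activator HolY is absent, so *lutH* is not transcribed.
So LutH is not produced.
With repressor HolX bound, *mibE* is not transcribed.
So MibE is not produced.
No repressor is bound and KosA is active, so *jovX* is transcribed.

ON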